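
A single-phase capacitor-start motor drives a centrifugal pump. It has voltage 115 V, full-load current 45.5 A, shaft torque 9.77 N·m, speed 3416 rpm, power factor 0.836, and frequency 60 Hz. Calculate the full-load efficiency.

79.9 %

ω = 2π × 3416/60 = 357.7 rad/s; P_out = τω = 9.77 × 357.7 = 3495 W
P_in = V·I·cosφ = 115 × 45.5 × 0.836 = 4374 W
η = P_out / P_in = 3495 / 4374 = 0.799 = 79.9%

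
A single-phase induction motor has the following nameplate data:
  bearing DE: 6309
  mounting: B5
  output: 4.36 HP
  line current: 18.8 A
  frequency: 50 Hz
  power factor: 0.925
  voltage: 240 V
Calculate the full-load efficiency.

77.9 %

P_out = 4.36 × 746 = 3253 W
P_in = V·I·cosφ = 240 × 18.8 × 0.925 = 4174 W
η = P_out / P_in = 3253 / 4174 = 0.779 = 77.9%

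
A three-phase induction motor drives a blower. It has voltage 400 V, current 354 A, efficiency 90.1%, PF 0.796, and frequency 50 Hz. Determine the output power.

P_in = √3·V·I·cosφ = 1.732 × 400 × 354 × 0.796 = 195220 W
P_out = η·P_in = 0.901 × 195220 = 175893 W

176 kW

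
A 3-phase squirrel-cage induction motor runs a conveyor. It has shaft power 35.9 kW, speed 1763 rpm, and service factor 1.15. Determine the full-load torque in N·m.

ω = 2π × 1763/60 = 184.6 rad/s
τ = P/ω = 35900/184.6 = 194 N·m

194 N·m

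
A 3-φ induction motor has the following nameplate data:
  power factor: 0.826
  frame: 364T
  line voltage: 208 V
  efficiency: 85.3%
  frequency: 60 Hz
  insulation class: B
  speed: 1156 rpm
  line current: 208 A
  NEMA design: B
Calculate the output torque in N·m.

436 N·m

P_in = √3·V·I·cosφ = 1.732 × 208 × 208 × 0.826 = 61895 W
P_out = η·P_in = 0.853 × 61895 = 52796 W
n = 1156 rpm
ω = 2π×1156/60 = 121.1 rad/s
τ = P_out/ω = 52796/121.1 = 436 N·m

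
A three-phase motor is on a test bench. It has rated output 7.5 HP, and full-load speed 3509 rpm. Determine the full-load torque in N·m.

P_out = 7.5 × 746 = 5595 W
ω = 2π × 3509/60 = 367.5 rad/s
τ = P_out/ω = 5595/367.5 = 15.2 N·m

15.2 N·m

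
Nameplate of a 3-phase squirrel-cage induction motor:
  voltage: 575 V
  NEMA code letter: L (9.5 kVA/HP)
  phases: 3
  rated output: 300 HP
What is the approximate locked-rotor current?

S_LR = 9.5 × 300 = 2850 kVA
I_LR = S_LR/(√3·V_L) = 2850000/(1.732×575) = 2860 A

2860 A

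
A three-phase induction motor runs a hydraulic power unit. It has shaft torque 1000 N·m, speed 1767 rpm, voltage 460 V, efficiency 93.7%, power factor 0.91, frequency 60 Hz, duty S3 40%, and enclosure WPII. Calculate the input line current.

ω = 2π×1767/60 = 185 rad/s; P_out = τω = 1000 × 185 = 185000 W
P_in = P_out / η = 185000 / 0.937 = 197439 W
I_L = P_in / (√3·V_L·cosφ) = 197439 / (1.732 × 460 × 0.91) = 272 A

272 A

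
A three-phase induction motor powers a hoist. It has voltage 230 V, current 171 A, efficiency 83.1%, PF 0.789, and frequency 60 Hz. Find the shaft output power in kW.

P_in = √3·V·I·cosφ = 1.732 × 230 × 171 × 0.789 = 53746 W
P_out = η·P_in = 0.831 × 53746 = 44663 W

44.7 kW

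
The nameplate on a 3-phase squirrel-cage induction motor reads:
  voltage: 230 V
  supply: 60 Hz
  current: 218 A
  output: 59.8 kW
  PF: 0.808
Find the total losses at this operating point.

10.4 kW

P_in = √3·V·I·cosφ = 1.732×230×218×0.808 = 70169 W
P_out = 59800 W
Losses = P_in − P_out = 70169 − 59800 = 10369 W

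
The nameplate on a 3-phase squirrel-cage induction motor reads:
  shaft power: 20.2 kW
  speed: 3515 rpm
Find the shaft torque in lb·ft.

40.5 lb·ft

ω = 2π × 3515/60 = 368.1 rad/s
τ = P/ω = 20200/368.1 = 54.88 N·m
In lb·ft: 54.88/1.356 = 40.5 lb·ft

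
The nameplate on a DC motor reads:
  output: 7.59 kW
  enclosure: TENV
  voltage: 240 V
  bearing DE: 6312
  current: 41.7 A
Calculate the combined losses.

P_in = V·I = 240×41.7 = 10008 W
P_out = 7590 W
Losses = P_in − P_out = 10008 − 7590 = 2418 W

2420 W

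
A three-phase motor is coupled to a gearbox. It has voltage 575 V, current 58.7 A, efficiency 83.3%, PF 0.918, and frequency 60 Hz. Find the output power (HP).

59.9 HP

P_in = √3·V·I·cosφ = 1.732 × 575 × 58.7 × 0.918 = 53666 W
P_out = η·P_in = 0.833 × 53666 = 44704 W
= 44704/746 = 59.9 HP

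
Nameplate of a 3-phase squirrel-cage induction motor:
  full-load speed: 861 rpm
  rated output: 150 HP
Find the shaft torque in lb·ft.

P_out = 150 × 746 = 111900 W
ω = 2π × 861/60 = 90.16 rad/s
τ = P_out/ω = 111900/90.16 = 1241 N·m
In lb·ft: 1241/1.356 = 915 lb·ft

915 lb·ft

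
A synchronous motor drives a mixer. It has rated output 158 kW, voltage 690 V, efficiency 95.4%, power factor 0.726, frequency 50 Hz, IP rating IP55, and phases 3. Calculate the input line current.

191 A

P_out = 158 kW = 158000 W
P_in = P_out / η = 158000 / 0.954 = 165618 W
I_L = P_in / (√3·V_L·cosφ) = 165618 / (1.732 × 690 × 0.726) = 191 A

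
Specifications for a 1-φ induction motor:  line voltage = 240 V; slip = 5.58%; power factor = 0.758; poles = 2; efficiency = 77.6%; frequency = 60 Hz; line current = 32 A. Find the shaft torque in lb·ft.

P_in = V·I·cosφ = 240 × 32 × 0.758 = 5821 W
P_out = η·P_in = 0.776 × 5821 = 4517 W
n_s = 120×60/2 = 3600 rpm; n = 3600×(1−0.0558) = 3399 rpm
ω = 2π×3399/60 = 355.9 rad/s
τ = P_out/ω = 4517/355.9 = 12.69 N·m
In lb·ft: 12.69/1.356 = 9.36 lb·ft

9.36 lb·ft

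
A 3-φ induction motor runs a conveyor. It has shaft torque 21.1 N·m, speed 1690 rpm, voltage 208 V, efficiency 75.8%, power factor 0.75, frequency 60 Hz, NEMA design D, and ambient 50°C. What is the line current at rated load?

18.2 A

ω = 2π×1690/60 = 177 rad/s; P_out = τω = 21.1 × 177 = 3735 W
P_in = P_out / η = 3735 / 0.758 = 4927 W
I_L = P_in / (√3·V_L·cosφ) = 4927 / (1.732 × 208 × 0.75) = 18.2 A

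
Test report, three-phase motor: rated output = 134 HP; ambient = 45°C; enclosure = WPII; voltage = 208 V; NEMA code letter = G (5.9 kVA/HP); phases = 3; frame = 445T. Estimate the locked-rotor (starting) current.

2190 A

S_LR = 5.9 × 134 = 790.6 kVA
I_LR = S_LR/(√3·V_L) = 790600/(1.732×208) = 2190 A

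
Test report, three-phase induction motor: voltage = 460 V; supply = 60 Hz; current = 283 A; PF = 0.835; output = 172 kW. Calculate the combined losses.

16300 W

P_in = √3·V·I·cosφ = 1.732×460×283×0.835 = 188269 W
P_out = 172000 W
Losses = P_in − P_out = 188269 − 172000 = 16269 W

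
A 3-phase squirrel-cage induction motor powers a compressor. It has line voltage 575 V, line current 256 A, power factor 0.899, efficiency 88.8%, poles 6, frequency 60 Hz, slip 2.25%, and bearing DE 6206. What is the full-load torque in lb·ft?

1220 lb·ft

P_in = √3·V·I·cosφ = 1.732 × 575 × 256 × 0.899 = 229200 W
P_out = η·P_in = 0.888 × 229200 = 203530 W
n_s = 120×60/6 = 1200 rpm; n = 1200×(1−0.0225) = 1173 rpm
ω = 2π×1173/60 = 122.8 rad/s
τ = P_out/ω = 203530/122.8 = 1657 N·m
In lb·ft: 1657/1.356 = 1220 lb·ft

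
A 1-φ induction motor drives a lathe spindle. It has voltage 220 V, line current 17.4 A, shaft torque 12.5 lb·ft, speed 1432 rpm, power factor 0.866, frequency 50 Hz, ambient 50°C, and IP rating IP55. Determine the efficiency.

76.7 %

τ = 12.5 lb·ft × 1.356 = 16.95 N·m
ω = 2π × 1432/60 = 150 rad/s; P_out = τω = 16.95 × 150 = 2543 W
P_in = V·I·cosφ = 220 × 17.4 × 0.866 = 3315 W
η = P_out / P_in = 2543 / 3315 = 0.767 = 76.7%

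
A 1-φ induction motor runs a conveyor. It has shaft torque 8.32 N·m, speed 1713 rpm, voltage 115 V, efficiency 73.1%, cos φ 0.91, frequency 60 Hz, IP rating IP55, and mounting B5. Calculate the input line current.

ω = 2π×1713/60 = 179.4 rad/s; P_out = τω = 8.32 × 179.4 = 1493 W
P_in = P_out / η = 1493 / 0.731 = 2042 W
I = P_in / (V·cosφ) = 2042 / (115 × 0.91) = 19.5 A

19.5 A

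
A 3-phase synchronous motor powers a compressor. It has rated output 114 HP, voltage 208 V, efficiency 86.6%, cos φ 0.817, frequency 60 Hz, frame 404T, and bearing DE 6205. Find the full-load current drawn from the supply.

334 A

P_out = 114 × 746 = 85044 W
P_in = P_out / η = 85044 / 0.866 = 98203 W
I_L = P_in / (√3·V_L·cosφ) = 98203 / (1.732 × 208 × 0.817) = 334 A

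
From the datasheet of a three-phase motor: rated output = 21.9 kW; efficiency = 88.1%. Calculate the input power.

24.9 kW

P_out = 21900 W
P_in = P_out/η = 21900/0.881 = 24858 W = 24.9 kW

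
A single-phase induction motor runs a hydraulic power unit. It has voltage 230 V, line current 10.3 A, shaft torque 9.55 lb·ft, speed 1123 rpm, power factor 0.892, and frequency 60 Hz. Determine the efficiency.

τ = 9.55 lb·ft × 1.356 = 12.95 N·m
ω = 2π × 1123/60 = 117.6 rad/s; P_out = τω = 12.95 × 117.6 = 1523 W
P_in = V·I·cosφ = 230 × 10.3 × 0.892 = 2113 W
η = P_out / P_in = 1523 / 2113 = 0.721 = 72.1%

72.1 %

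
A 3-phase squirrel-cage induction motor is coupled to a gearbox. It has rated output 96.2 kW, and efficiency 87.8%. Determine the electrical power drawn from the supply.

P_out = 96200 W
P_in = P_out/η = 96200/0.878 = 109567 W = 110 kW

110 kW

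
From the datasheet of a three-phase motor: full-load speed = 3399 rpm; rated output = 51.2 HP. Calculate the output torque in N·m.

P_out = 51.2 × 746 = 38195 W
ω = 2π × 3399/60 = 355.9 rad/s
τ = P_out/ω = 38195/355.9 = 107 N·m

107 N·m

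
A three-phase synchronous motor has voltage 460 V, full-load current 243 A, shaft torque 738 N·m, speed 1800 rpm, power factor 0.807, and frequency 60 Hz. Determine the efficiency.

89.0 %

ω = 2π × 1800/60 = 188.5 rad/s; P_out = τω = 738 × 188.5 = 139113 W
P_in = √3·V_L·I_L·cosφ = 1.732 × 460 × 243 × 0.807 = 156238 W
η = P_out / P_in = 139113 / 156238 = 0.890 = 89.0%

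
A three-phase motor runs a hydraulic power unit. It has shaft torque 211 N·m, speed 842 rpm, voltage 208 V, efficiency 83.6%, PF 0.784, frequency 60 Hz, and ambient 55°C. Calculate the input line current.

78.8 A

ω = 2π×842/60 = 88.17 rad/s; P_out = τω = 211 × 88.17 = 18604 W
P_in = P_out / η = 18604 / 0.836 = 22254 W
I_L = P_in / (√3·V_L·cosφ) = 22254 / (1.732 × 208 × 0.784) = 78.8 A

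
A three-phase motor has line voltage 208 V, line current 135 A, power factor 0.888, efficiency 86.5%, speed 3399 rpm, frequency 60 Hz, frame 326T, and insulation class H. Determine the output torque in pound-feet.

77.4 lb·ft

P_in = √3·V·I·cosφ = 1.732 × 208 × 135 × 0.888 = 43187 W
P_out = η·P_in = 0.865 × 43187 = 37357 W
n = 3399 rpm
ω = 2π×3399/60 = 355.9 rad/s
τ = P_out/ω = 37357/355.9 = 105 N·m
In lb·ft: 105/1.356 = 77.4 lb·ft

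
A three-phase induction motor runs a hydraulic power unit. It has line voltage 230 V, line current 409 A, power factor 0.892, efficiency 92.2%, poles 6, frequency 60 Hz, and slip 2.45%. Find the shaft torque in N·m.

P_in = √3·V·I·cosφ = 1.732 × 230 × 409 × 0.892 = 145333 W
P_out = η·P_in = 0.922 × 145333 = 133997 W
n_s = 120×60/6 = 1200 rpm; n = 1200×(1−0.0245) = 1171 rpm
ω = 2π×1171/60 = 122.6 rad/s
τ = P_out/ω = 133997/122.6 = 1090 N·m

1090 N·m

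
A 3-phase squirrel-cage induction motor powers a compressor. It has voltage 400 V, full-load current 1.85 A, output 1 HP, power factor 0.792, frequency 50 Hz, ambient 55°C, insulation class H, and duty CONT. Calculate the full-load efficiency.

P_out = 1 × 746 = 746 W
P_in = √3·V_L·I_L·cosφ = 1.732 × 400 × 1.85 × 0.792 = 1015 W
η = P_out / P_in = 746 / 1015 = 0.735 = 73.5%

73.5 %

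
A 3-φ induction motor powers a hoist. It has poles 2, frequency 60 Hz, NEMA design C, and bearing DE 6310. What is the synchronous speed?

n_s = 120f/p = 120×60/2 = 3600 rpm

3600 rpm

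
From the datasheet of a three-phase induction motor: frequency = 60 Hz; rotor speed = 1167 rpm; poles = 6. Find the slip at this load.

2.8 %

n_s = 120f/p = 120×60/6 = 1200 rpm
s = (n_s − n)/n_s = (1200 − 1167)/1200 = 0.0275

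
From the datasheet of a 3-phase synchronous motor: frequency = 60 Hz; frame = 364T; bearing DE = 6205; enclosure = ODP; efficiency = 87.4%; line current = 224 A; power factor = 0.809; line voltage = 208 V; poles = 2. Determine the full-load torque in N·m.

151 N·m

P_in = √3·V·I·cosφ = 1.732 × 208 × 224 × 0.809 = 65284 W
P_out = η·P_in = 0.874 × 65284 = 57058 W
n = n_s = 120×60/2 = 3600 rpm (synchronous)
ω = 2π×3600/60 = 377 rad/s
τ = P_out/ω = 57058/377 = 151 N·m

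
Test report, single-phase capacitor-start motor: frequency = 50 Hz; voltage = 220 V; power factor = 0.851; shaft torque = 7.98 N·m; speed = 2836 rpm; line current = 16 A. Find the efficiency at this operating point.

ω = 2π × 2836/60 = 297 rad/s; P_out = τω = 7.98 × 297 = 2370 W
P_in = V·I·cosφ = 220 × 16 × 0.851 = 2996 W
η = P_out / P_in = 2370 / 2996 = 0.791 = 79.1%

79.1 %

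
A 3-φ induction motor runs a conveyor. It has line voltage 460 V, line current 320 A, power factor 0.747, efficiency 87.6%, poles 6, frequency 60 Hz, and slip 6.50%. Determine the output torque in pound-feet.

1050 lb·ft

P_in = √3·V·I·cosφ = 1.732 × 460 × 320 × 0.747 = 190448 W
P_out = η·P_in = 0.876 × 190448 = 166832 W
n_s = 120×60/6 = 1200 rpm; n = 1200×(1−0.065) = 1122 rpm
ω = 2π×1122/60 = 117.5 rad/s
τ = P_out/ω = 166832/117.5 = 1420 N·m
In lb·ft: 1420/1.356 = 1050 lb·ft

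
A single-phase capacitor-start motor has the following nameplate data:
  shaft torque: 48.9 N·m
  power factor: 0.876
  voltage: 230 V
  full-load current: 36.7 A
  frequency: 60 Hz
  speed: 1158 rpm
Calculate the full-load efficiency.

ω = 2π × 1158/60 = 121.3 rad/s; P_out = τω = 48.9 × 121.3 = 5932 W
P_in = V·I·cosφ = 230 × 36.7 × 0.876 = 7394 W
η = P_out / P_in = 5932 / 7394 = 0.802 = 80.2%

80.2 %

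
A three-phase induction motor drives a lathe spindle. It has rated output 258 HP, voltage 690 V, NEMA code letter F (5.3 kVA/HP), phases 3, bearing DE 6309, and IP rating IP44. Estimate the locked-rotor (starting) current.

1140 A

S_LR = 5.3 × 258 = 1367.4 kVA
I_LR = S_LR/(√3·V_L) = 1367400/(1.732×690) = 1140 A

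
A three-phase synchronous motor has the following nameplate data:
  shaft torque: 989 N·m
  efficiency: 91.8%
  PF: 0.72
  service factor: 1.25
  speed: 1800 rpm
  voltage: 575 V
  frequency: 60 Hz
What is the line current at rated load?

ω = 2π×1800/60 = 188.5 rad/s; P_out = τω = 989 × 188.5 = 186427 W
P_in = P_out / η = 186427 / 0.918 = 203080 W
I_L = P_in / (√3·V_L·cosφ) = 203080 / (1.732 × 575 × 0.72) = 283 A

283 A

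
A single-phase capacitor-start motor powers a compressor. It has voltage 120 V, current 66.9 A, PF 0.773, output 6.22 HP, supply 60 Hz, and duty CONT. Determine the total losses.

1.57 kW

P_in = V·I·cosφ = 120×66.9×0.773 = 6206 W
P_out = 6.22×746 = 4640 W
Losses = P_in − P_out = 6206 − 4640 = 1566 W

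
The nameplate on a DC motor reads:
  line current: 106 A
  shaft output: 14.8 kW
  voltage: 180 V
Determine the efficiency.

77.6 %

P_out = 14.8 kW = 14800 W
P_in = V·I = 180 × 106 = 19080 W
η = P_out / P_in = 14800 / 19080 = 0.776 = 77.6%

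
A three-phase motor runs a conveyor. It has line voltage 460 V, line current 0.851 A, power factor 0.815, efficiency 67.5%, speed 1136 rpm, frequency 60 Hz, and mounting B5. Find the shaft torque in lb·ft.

P_in = √3·V·I·cosφ = 1.732 × 460 × 0.851 × 0.815 = 553 W
P_out = η·P_in = 0.675 × 553 = 373 W
n = 1136 rpm
ω = 2π×1136/60 = 119 rad/s
τ = P_out/ω = 373/119 = 3.134 N·m
In lb·ft: 3.134/1.356 = 2.31 lb·ft

2.31 lb·ft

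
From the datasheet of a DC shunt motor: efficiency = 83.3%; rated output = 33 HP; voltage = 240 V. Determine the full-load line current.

123 A

P_out = 33 × 746 = 24618 W
P_in = P_out / η = 24618 / 0.833 = 29553 W
I = P_in / V = 29553 / 240 = 123 A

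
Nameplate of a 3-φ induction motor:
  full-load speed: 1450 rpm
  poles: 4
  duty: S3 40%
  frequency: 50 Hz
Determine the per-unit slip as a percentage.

n_s = 120f/p = 120×50/4 = 1500 rpm
s = (n_s − n)/n_s = (1500 − 1450)/1500 = 0.0333

3.33 %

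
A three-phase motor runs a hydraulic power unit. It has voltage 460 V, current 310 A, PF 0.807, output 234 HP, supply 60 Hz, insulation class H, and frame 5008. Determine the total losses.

24800 W

P_in = √3·V·I·cosφ = 1.732×460×310×0.807 = 199315 W
P_out = 234×746 = 174564 W
Losses = P_in − P_out = 199315 − 174564 = 24751 W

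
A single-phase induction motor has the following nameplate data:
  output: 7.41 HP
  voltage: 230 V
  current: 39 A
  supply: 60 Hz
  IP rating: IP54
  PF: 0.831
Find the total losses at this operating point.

P_in = V·I·cosφ = 230×39×0.831 = 7454 W
P_out = 7.41×746 = 5528 W
Losses = P_in − P_out = 7454 − 5528 = 1926 W

1930 W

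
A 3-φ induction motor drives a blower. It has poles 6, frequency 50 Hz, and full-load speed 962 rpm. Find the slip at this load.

3.8 %

n_s = 120f/p = 120×50/6 = 1000 rpm
s = (n_s − n)/n_s = (1000 − 962)/1000 = 0.0380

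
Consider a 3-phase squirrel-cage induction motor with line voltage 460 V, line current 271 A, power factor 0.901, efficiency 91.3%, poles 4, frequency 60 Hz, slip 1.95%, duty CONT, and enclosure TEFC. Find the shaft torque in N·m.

961 N·m

P_in = √3·V·I·cosφ = 1.732 × 460 × 271 × 0.901 = 194536 W
P_out = η·P_in = 0.913 × 194536 = 177611 W
n_s = 120×60/4 = 1800 rpm; n = 1800×(1−0.0195) = 1765 rpm
ω = 2π×1765/60 = 184.8 rad/s
τ = P_out/ω = 177611/184.8 = 961 N·m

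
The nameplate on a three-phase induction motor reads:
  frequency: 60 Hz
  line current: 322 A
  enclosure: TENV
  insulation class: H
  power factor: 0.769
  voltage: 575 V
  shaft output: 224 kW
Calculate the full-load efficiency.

90.8 %

P_out = 224 kW = 224000 W
P_in = √3·V_L·I_L·cosφ = 1.732 × 575 × 322 × 0.769 = 246603 W
η = P_out / P_in = 224000 / 246603 = 0.908 = 90.8%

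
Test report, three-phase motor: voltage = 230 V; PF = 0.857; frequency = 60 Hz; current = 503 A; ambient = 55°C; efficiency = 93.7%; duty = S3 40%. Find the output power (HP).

P_in = √3·V·I·cosφ = 1.732 × 230 × 503 × 0.857 = 171721 W
P_out = η·P_in = 0.937 × 171721 = 160903 W
= 160903/746 = 216 HP

216 HP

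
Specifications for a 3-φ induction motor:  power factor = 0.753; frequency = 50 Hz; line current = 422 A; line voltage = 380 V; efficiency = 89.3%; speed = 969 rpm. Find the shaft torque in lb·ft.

P_in = √3·V·I·cosφ = 1.732 × 380 × 422 × 0.753 = 209141 W
P_out = η·P_in = 0.893 × 209141 = 186763 W
n = 969 rpm
ω = 2π×969/60 = 101.5 rad/s
τ = P_out/ω = 186763/101.5 = 1840 N·m
In lb·ft: 1840/1.356 = 1360 lb·ft

1360 lb·ft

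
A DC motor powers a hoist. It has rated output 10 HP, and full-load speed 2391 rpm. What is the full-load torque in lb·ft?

22 lb·ft

P_out = 10 × 746 = 7460 W
ω = 2π × 2391/60 = 250.4 rad/s
τ = P_out/ω = 7460/250.4 = 29.79 N·m
In lb·ft: 29.79/1.356 = 22 lb·ft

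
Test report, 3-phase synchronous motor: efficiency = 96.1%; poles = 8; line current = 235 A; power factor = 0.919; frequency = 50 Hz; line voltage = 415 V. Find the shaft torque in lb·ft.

1400 lb·ft

P_in = √3·V·I·cosφ = 1.732 × 415 × 235 × 0.919 = 155231 W
P_out = η·P_in = 0.961 × 155231 = 149177 W
n = n_s = 120×50/8 = 750 rpm (synchronous)
ω = 2π×750/60 = 78.54 rad/s
τ = P_out/ω = 149177/78.54 = 1899 N·m
In lb·ft: 1899/1.356 = 1400 lb·ft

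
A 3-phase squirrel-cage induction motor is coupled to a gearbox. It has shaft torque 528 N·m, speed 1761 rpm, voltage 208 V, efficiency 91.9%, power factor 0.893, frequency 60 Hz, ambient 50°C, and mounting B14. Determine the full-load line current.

ω = 2π×1761/60 = 184.4 rad/s; P_out = τω = 528 × 184.4 = 97363 W
P_in = P_out / η = 97363 / 0.919 = 105945 W
I_L = P_in / (√3·V_L·cosφ) = 105945 / (1.732 × 208 × 0.893) = 329 A

329 A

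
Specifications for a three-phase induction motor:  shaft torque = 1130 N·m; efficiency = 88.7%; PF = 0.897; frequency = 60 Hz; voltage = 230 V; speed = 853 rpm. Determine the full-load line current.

ω = 2π×853/60 = 89.33 rad/s; P_out = τω = 1130 × 89.33 = 100943 W
P_in = P_out / η = 100943 / 0.887 = 113803 W
I_L = P_in / (√3·V_L·cosφ) = 113803 / (1.732 × 230 × 0.897) = 318 A

318 A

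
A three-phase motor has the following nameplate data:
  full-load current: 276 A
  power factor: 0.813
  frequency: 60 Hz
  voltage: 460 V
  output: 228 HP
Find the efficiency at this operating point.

95.1 %

P_out = 228 × 746 = 170088 W
P_in = √3·V_L·I_L·cosφ = 1.732 × 460 × 276 × 0.813 = 178774 W
η = P_out / P_in = 170088 / 178774 = 0.951 = 95.1%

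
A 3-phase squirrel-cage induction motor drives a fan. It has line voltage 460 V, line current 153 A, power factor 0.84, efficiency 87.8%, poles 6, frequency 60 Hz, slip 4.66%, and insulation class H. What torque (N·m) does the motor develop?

P_in = √3·V·I·cosφ = 1.732 × 460 × 153 × 0.84 = 102394 W
P_out = η·P_in = 0.878 × 102394 = 89902 W
n_s = 120×60/6 = 1200 rpm; n = 1200×(1−0.0466) = 1144 rpm
ω = 2π×1144/60 = 119.8 rad/s
τ = P_out/ω = 89902/119.8 = 750 N·m

750 N·m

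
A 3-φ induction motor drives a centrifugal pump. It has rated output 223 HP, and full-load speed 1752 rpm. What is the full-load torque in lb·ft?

669 lb·ft

P_out = 223 × 746 = 166358 W
ω = 2π × 1752/60 = 183.5 rad/s
τ = P_out/ω = 166358/183.5 = 906.6 N·m
In lb·ft: 906.6/1.356 = 669 lb·ft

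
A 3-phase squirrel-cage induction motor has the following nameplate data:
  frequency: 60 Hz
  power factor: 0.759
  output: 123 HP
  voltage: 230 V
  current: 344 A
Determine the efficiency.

88.2 %

P_out = 123 × 746 = 91758 W
P_in = √3·V_L·I_L·cosφ = 1.732 × 230 × 344 × 0.759 = 104010 W
η = P_out / P_in = 91758 / 104010 = 0.882 = 88.2%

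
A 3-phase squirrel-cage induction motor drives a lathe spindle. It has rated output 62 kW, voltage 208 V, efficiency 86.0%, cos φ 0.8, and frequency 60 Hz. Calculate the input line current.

250 A

P_out = 62 kW = 62000 W
P_in = P_out / η = 62000 / 0.860 = 72093 W
I_L = P_in / (√3·V_L·cosφ) = 72093 / (1.732 × 208 × 0.8) = 250 A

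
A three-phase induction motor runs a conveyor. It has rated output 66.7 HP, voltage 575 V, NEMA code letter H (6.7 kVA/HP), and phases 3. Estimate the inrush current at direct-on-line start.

S_LR = 6.7 × 66.7 = 446.89 kVA
I_LR = S_LR/(√3·V_L) = 446890/(1.732×575) = 449 A

449 A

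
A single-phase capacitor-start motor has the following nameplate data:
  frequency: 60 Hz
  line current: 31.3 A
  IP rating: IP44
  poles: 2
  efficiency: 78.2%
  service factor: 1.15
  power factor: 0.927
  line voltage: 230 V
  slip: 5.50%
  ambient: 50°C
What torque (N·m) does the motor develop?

14.6 N·m

P_in = V·I·cosφ = 230 × 31.3 × 0.927 = 6673 W
P_out = η·P_in = 0.782 × 6673 = 5218 W
n_s = 120×60/2 = 3600 rpm; n = 3600×(1−0.055) = 3402 rpm
ω = 2π×3402/60 = 356.3 rad/s
τ = P_out/ω = 5218/356.3 = 14.6 N·m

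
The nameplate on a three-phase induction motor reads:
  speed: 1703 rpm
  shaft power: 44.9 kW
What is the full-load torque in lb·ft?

ω = 2π × 1703/60 = 178.3 rad/s
τ = P/ω = 44900/178.3 = 251.8 N·m
In lb·ft: 251.8/1.356 = 186 lb·ft

186 lb·ft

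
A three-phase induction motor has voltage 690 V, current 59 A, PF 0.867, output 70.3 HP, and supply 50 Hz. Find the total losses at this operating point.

8690 W

P_in = √3·V·I·cosφ = 1.732×690×59×0.867 = 61132 W
P_out = 70.3×746 = 52444 W
Losses = P_in − P_out = 61132 − 52444 = 8688 W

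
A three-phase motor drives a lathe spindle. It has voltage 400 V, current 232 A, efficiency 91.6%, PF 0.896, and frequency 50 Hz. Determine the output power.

P_in = √3·V·I·cosφ = 1.732 × 400 × 232 × 0.896 = 144014 W
P_out = η·P_in = 0.916 × 144014 = 131917 W

132 kW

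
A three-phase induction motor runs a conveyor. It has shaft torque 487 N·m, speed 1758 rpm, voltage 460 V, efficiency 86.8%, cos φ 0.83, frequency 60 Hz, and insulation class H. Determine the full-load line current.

156 A

ω = 2π×1758/60 = 184.1 rad/s; P_out = τω = 487 × 184.1 = 89657 W
P_in = P_out / η = 89657 / 0.868 = 103291 W
I_L = P_in / (√3·V_L·cosφ) = 103291 / (1.732 × 460 × 0.83) = 156 A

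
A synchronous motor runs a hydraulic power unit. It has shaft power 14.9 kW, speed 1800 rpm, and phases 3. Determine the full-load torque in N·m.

79 N·m

ω = 2π × 1800/60 = 188.5 rad/s
τ = P/ω = 14900/188.5 = 79 N·m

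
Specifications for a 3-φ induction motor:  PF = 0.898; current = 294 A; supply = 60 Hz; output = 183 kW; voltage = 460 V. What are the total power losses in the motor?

27.3 kW

P_in = √3·V·I·cosφ = 1.732×460×294×0.898 = 210344 W
P_out = 183000 W
Losses = P_in − P_out = 210344 − 183000 = 27344 W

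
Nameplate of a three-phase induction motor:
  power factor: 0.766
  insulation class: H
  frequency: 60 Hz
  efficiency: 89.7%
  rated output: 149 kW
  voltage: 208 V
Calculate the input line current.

602 A

P_out = 149 kW = 149000 W
P_in = P_out / η = 149000 / 0.897 = 166109 W
I_L = P_in / (√3·V_L·cosφ) = 166109 / (1.732 × 208 × 0.766) = 602 A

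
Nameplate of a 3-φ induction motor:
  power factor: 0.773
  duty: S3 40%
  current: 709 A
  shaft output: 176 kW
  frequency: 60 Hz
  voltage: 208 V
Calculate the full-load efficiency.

89.1 %

P_out = 176 kW = 176000 W
P_in = √3·V_L·I_L·cosφ = 1.732 × 208 × 709 × 0.773 = 197441 W
η = P_out / P_in = 176000 / 197441 = 0.891 = 89.1%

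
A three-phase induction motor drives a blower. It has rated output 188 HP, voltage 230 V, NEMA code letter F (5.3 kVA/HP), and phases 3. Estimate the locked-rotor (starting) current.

S_LR = 5.3 × 188 = 996.4 kVA
I_LR = S_LR/(√3·V_L) = 996400/(1.732×230) = 2500 A

2500 A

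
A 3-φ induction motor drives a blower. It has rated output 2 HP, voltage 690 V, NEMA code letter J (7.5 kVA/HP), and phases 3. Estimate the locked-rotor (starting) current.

S_LR = 7.5 × 2 = 15 kVA
I_LR = S_LR/(√3·V_L) = 15000/(1.732×690) = 12.6 A

12.6 A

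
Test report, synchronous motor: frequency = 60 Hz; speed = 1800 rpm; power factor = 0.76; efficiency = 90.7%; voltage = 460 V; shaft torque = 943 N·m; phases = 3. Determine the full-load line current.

ω = 2π×1800/60 = 188.5 rad/s; P_out = τω = 943 × 188.5 = 177756 W
P_in = P_out / η = 177756 / 0.907 = 195982 W
I_L = P_in / (√3·V_L·cosφ) = 195982 / (1.732 × 460 × 0.76) = 324 A

324 A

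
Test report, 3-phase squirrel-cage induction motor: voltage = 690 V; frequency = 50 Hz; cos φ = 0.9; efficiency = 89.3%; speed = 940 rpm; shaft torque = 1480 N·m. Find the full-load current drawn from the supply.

152 A

ω = 2π×940/60 = 98.44 rad/s; P_out = τω = 1480 × 98.44 = 145691 W
P_in = P_out / η = 145691 / 0.893 = 163148 W
I_L = P_in / (√3·V_L·cosφ) = 163148 / (1.732 × 690 × 0.9) = 152 A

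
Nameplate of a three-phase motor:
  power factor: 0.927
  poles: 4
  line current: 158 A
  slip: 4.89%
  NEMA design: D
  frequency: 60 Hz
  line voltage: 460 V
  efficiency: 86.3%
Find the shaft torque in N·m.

P_in = √3·V·I·cosφ = 1.732 × 460 × 158 × 0.927 = 116692 W
P_out = η·P_in = 0.863 × 116692 = 100705 W
n_s = 120×60/4 = 1800 rpm; n = 1800×(1−0.0489) = 1712 rpm
ω = 2π×1712/60 = 179.3 rad/s
τ = P_out/ω = 100705/179.3 = 562 N·m

562 N·m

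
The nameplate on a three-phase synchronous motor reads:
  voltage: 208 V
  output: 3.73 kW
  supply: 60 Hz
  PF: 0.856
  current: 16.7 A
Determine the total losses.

P_in = √3·V·I·cosφ = 1.732×208×16.7×0.856 = 5150 W
P_out = 3730 W
Losses = P_in − P_out = 5150 − 3730 = 1420 W

1.42 kW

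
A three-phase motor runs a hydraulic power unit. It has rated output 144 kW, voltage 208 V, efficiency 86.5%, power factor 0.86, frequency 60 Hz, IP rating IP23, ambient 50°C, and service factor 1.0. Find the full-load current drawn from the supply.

P_out = 144 kW = 144000 W
P_in = P_out / η = 144000 / 0.865 = 166474 W
I_L = P_in / (√3·V_L·cosφ) = 166474 / (1.732 × 208 × 0.86) = 537 A

537 A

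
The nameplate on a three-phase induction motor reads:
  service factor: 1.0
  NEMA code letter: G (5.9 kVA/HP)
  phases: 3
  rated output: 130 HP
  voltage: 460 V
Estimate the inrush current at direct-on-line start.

S_LR = 5.9 × 130 = 767 kVA
I_LR = S_LR/(√3·V_L) = 767000/(1.732×460) = 963 A

963 A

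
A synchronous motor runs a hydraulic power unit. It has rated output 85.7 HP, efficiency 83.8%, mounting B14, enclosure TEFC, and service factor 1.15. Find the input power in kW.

76.3 kW

P_out = 85.7 × 746 = 63932 W
P_in = P_out/η = 63932/0.838 = 76291 W = 76.3 kW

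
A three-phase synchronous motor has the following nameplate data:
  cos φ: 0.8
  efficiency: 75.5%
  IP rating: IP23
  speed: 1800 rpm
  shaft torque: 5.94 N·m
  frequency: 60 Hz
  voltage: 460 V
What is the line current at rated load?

ω = 2π×1800/60 = 188.5 rad/s; P_out = τω = 5.94 × 188.5 = 1120 W
P_in = P_out / η = 1120 / 0.755 = 1483 W
I_L = P_in / (√3·V_L·cosφ) = 1483 / (1.732 × 460 × 0.8) = 2.33 A

2.33 A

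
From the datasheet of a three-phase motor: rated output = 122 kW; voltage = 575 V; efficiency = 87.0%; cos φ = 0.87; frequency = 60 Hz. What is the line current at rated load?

162 A

P_out = 122 kW = 122000 W
P_in = P_out / η = 122000 / 0.870 = 140230 W
I_L = P_in / (√3·V_L·cosφ) = 140230 / (1.732 × 575 × 0.87) = 162 A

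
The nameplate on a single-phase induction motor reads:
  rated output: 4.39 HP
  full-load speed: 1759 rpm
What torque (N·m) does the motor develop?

17.8 N·m

P_out = 4.39 × 746 = 3275 W
ω = 2π × 1759/60 = 184.2 rad/s
τ = P_out/ω = 3275/184.2 = 17.8 N·m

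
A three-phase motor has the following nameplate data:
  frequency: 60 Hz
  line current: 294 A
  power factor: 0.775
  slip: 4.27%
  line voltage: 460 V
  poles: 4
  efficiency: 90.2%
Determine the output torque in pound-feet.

669 lb·ft

P_in = √3·V·I·cosφ = 1.732 × 460 × 294 × 0.775 = 181533 W
P_out = η·P_in = 0.902 × 181533 = 163743 W
n_s = 120×60/4 = 1800 rpm; n = 1800×(1−0.0427) = 1723 rpm
ω = 2π×1723/60 = 180.4 rad/s
τ = P_out/ω = 163743/180.4 = 907.7 N·m
In lb·ft: 907.7/1.356 = 669 lb·ft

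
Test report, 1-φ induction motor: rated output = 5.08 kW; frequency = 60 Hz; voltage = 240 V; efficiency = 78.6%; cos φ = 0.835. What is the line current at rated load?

32.3 A

P_out = 5.08 kW = 5080 W
P_in = P_out / η = 5080 / 0.786 = 6463 W
I = P_in / (V·cosφ) = 6463 / (240 × 0.835) = 32.3 A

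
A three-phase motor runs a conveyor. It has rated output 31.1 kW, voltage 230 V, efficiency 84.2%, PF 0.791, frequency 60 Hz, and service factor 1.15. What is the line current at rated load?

P_out = 31.1 kW = 31100 W
P_in = P_out / η = 31100 / 0.842 = 36936 W
I_L = P_in / (√3·V_L·cosφ) = 36936 / (1.732 × 230 × 0.791) = 117 A

117 A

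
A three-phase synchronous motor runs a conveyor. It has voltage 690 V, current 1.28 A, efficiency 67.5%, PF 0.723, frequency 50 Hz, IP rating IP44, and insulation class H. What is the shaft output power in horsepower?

P_in = √3·V·I·cosφ = 1.732 × 690 × 1.28 × 0.723 = 1106 W
P_out = η·P_in = 0.675 × 1106 = 747 W
= 747/746 = 1 HP

1 HP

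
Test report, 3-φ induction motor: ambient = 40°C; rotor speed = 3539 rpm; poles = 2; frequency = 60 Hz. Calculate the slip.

1.7 %

n_s = 120f/p = 120×60/2 = 3600 rpm
s = (n_s − n)/n_s = (3600 − 3539)/3600 = 0.0169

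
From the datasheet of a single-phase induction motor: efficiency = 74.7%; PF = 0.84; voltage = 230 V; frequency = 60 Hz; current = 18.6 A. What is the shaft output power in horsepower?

3.6 HP

P_in = V·I·cosφ = 230 × 18.6 × 0.84 = 3594 W
P_out = η·P_in = 0.747 × 3594 = 2685 W
= 2685/746 = 3.6 HP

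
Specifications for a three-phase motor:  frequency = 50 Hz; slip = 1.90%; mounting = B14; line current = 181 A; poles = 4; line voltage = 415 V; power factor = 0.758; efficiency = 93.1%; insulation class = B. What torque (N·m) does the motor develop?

P_in = √3·V·I·cosφ = 1.732 × 415 × 181 × 0.758 = 98615 W
P_out = η·P_in = 0.931 × 98615 = 91811 W
n_s = 120×50/4 = 1500 rpm; n = 1500×(1−0.019) = 1472 rpm
ω = 2π×1472/60 = 154.1 rad/s
τ = P_out/ω = 91811/154.1 = 596 N·m

596 N·m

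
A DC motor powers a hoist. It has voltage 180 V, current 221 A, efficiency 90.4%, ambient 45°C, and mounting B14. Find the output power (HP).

P_in = V·I = 180 × 221 = 39780 W
P_out = η·P_in = 0.904 × 39780 = 35961 W
= 35961/746 = 48.2 HP

48.2 HP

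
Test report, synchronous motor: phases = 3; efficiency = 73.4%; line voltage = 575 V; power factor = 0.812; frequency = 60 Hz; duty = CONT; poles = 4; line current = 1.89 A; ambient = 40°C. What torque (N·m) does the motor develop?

5.95 N·m

P_in = √3·V·I·cosφ = 1.732 × 575 × 1.89 × 0.812 = 1528 W
P_out = η·P_in = 0.734 × 1528 = 1122 W
n = n_s = 120×60/4 = 1800 rpm (synchronous)
ω = 2π×1800/60 = 188.5 rad/s
τ = P_out/ω = 1122/188.5 = 5.95 N·m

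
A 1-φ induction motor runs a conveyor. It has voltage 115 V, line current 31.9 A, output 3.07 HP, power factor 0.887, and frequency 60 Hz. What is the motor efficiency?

70.4 %

P_out = 3.07 × 746 = 2290 W
P_in = V·I·cosφ = 115 × 31.9 × 0.887 = 3254 W
η = P_out / P_in = 2290 / 3254 = 0.704 = 70.4%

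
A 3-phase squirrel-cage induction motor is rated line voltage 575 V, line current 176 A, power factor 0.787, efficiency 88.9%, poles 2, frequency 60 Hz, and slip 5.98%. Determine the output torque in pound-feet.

255 lb·ft

P_in = √3·V·I·cosφ = 1.732 × 575 × 176 × 0.787 = 137944 W
P_out = η·P_in = 0.889 × 137944 = 122632 W
n_s = 120×60/2 = 3600 rpm; n = 3600×(1−0.0598) = 3385 rpm
ω = 2π×3385/60 = 354.5 rad/s
τ = P_out/ω = 122632/354.5 = 345.9 N·m
In lb·ft: 345.9/1.356 = 255 lb·ft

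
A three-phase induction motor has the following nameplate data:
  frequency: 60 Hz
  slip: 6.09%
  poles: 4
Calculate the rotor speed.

1690 rpm

n_s = 120f/p = 120×60/4 = 1800 rpm
n = n_s(1 − s) = 1800 × (1 − 0.0609) = 1690 rpm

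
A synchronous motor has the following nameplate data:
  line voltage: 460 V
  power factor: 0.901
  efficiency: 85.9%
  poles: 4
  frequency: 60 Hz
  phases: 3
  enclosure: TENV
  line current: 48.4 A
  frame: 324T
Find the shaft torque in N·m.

158 N·m

P_in = √3·V·I·cosφ = 1.732 × 460 × 48.4 × 0.901 = 34744 W
P_out = η·P_in = 0.859 × 34744 = 29845 W
n = n_s = 120×60/4 = 1800 rpm (synchronous)
ω = 2π×1800/60 = 188.5 rad/s
τ = P_out/ω = 29845/188.5 = 158 N·m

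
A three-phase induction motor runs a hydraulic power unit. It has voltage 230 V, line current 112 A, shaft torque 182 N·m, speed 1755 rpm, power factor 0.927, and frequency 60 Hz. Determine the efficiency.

80.9 %

ω = 2π × 1755/60 = 183.8 rad/s; P_out = τω = 182 × 183.8 = 33452 W
P_in = √3·V_L·I_L·cosφ = 1.732 × 230 × 112 × 0.927 = 41359 W
η = P_out / P_in = 33452 / 41359 = 0.809 = 80.9%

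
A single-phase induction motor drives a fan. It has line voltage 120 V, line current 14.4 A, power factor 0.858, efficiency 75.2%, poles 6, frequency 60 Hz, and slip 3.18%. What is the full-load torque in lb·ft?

P_in = V·I·cosφ = 120 × 14.4 × 0.858 = 1483 W
P_out = η·P_in = 0.752 × 1483 = 1115 W
n_s = 120×60/6 = 1200 rpm; n = 1200×(1−0.0318) = 1162 rpm
ω = 2π×1162/60 = 121.7 rad/s
τ = P_out/ω = 1115/121.7 = 9.162 N·m
In lb·ft: 9.162/1.356 = 6.76 lb·ft

6.76 lb·ft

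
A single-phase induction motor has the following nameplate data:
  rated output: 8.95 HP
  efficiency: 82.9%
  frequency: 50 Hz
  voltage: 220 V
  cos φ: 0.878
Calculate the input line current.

41.7 A

P_out = 8.95 × 746 = 6677 W
P_in = P_out / η = 6677 / 0.829 = 8054 W
I = P_in / (V·cosφ) = 8054 / (220 × 0.878) = 41.7 A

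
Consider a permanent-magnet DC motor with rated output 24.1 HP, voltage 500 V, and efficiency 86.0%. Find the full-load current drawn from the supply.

P_out = 24.1 × 746 = 17979 W
P_in = P_out / η = 17979 / 0.860 = 20906 W
I = P_in / V = 20906 / 500 = 41.8 A

41.8 A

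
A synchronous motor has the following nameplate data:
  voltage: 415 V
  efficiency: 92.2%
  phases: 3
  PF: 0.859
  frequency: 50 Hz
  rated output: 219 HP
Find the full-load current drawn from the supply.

287 A

P_out = 219 × 746 = 163374 W
P_in = P_out / η = 163374 / 0.922 = 177195 W
I_L = P_in / (√3·V_L·cosφ) = 177195 / (1.732 × 415 × 0.859) = 287 A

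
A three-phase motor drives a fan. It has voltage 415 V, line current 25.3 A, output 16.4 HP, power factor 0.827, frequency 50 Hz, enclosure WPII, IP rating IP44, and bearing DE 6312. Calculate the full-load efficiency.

P_out = 16.4 × 746 = 12234 W
P_in = √3·V_L·I_L·cosφ = 1.732 × 415 × 25.3 × 0.827 = 15039 W
η = P_out / P_in = 12234 / 15039 = 0.813 = 81.3%

81.3 %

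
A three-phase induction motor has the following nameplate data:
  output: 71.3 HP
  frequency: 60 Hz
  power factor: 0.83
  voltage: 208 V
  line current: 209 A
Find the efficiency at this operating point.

85.1 %

P_out = 71.3 × 746 = 53190 W
P_in = √3·V_L·I_L·cosφ = 1.732 × 208 × 209 × 0.83 = 62494 W
η = P_out / P_in = 53190 / 62494 = 0.851 = 85.1%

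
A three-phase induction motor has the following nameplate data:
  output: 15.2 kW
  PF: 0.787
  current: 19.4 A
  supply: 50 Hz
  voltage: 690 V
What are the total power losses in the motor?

3.05 kW

P_in = √3·V·I·cosφ = 1.732×690×19.4×0.787 = 18246 W
P_out = 15200 W
Losses = P_in − P_out = 18246 − 15200 = 3046 W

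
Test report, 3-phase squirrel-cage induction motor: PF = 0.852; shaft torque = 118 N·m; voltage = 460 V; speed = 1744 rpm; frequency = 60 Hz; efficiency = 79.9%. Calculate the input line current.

ω = 2π×1744/60 = 182.6 rad/s; P_out = τω = 118 × 182.6 = 21547 W
P_in = P_out / η = 21547 / 0.799 = 26967 W
I_L = P_in / (√3·V_L·cosφ) = 26967 / (1.732 × 460 × 0.852) = 39.7 A

39.7 A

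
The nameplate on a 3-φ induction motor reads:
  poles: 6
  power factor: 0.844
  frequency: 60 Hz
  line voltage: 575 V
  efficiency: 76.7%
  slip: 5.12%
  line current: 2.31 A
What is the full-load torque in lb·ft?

9.21 lb·ft

P_in = √3·V·I·cosφ = 1.732 × 575 × 2.31 × 0.844 = 1942 W
P_out = η·P_in = 0.767 × 1942 = 1490 W
n_s = 120×60/6 = 1200 rpm; n = 1200×(1−0.0512) = 1139 rpm
ω = 2π×1139/60 = 119.3 rad/s
τ = P_out/ω = 1490/119.3 = 12.49 N·m
In lb·ft: 12.49/1.356 = 9.21 lb·ft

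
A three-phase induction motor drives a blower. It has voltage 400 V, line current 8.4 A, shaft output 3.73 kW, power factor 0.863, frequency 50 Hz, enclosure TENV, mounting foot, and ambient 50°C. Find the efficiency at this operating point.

P_out = 3.73 kW = 3730 W
P_in = √3·V_L·I_L·cosφ = 1.732 × 400 × 8.4 × 0.863 = 5022 W
η = P_out / P_in = 3730 / 5022 = 0.743 = 74.3%

74.3 %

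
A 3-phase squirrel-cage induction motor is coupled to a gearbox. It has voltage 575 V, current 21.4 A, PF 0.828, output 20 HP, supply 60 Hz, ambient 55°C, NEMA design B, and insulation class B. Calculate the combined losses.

2730 W

P_in = √3·V·I·cosφ = 1.732×575×21.4×0.828 = 17647 W
P_out = 20×746 = 14920 W
Losses = P_in − P_out = 17647 − 14920 = 2727 W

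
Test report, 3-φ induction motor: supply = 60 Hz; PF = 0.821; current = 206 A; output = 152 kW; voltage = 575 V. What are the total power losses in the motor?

16.4 kW

P_in = √3·V·I·cosφ = 1.732×575×206×0.821 = 168433 W
P_out = 152000 W
Losses = P_in − P_out = 168433 − 152000 = 16433 W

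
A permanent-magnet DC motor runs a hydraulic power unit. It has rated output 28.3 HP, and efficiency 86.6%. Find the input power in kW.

24.4 kW

P_out = 28.3 × 746 = 21112 W
P_in = P_out/η = 21112/0.866 = 24379 W = 24.4 kW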